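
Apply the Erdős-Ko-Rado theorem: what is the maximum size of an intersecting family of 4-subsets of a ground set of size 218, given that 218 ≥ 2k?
max |F| = C(217, 3) = 1679580

The Erdős-Ko-Rado theorem states: for n ≥ 2k, an intersecting family of k-subsets of an n-element set has size at most C(n − 1, k − 1), with equality for 'star' families {A ⊆ [n] : |A| = k, i ∈ A} (fix an element i). For n = 218, k = 4: C(217, 3) = 1679580.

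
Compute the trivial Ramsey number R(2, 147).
R(2, 147) = 147

R(2, k) = k for all k ≥ 2: in a 2-colouring of K_k, either some edge is red (a red K_2) or all edges are blue (a blue K_k). And K_{146} coloured all-blue has no blue K_147, so R(2, 147) > 146. Hence R(2, 147) = 147.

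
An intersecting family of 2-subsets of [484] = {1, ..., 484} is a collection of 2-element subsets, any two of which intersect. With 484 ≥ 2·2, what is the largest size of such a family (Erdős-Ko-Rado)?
max |F| = C(483, 1) = 483

Erdős-Ko-Rado (1961): when n ≥ 2k, max |F| = C(n−1, k−1). The bound is attained by the star {A : i ∈ A} for any fixed i ∈ [n]. Here C(484−1, 2−1) = C(483, 1) = 483.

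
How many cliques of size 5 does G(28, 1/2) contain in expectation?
E[# K_5] = C(28, 5) · (1/2)^C(5, 2) = 98280 / 2^10 = 12285/128 = 95.9765625

For each 5-subset S of vertices (there are C(28, 5) = 98280 such S), let X_S = 1 if S induces a K_5 (all C(5, 2) = 10 edges present). Then P(X_S = 1) = (1/2)^10 = 1/1024. By linearity of expectation, E[# K_5] = C(28, 5) · (1/2)^10 = 98280 / 1024 = 12285/128 = 95.9765625.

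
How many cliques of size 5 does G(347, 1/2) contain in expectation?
E[# K_5] = C(347, 5) · (1/2)^C(5, 2) = 40728272074 / 2^10 = 20364136037/512 ≈ 39773703.197266

For each 5-subset S of vertices (there are C(347, 5) = 40728272074 such S), let X_S = 1 if S induces a K_5 (all C(5, 2) = 10 edges present). Then P(X_S = 1) = (1/2)^10 = 1/1024. By linearity of expectation, E[# K_5] = C(347, 5) · (1/2)^10 = 40728272074 / 1024 = 20364136037/512 ≈ 39773703.197266.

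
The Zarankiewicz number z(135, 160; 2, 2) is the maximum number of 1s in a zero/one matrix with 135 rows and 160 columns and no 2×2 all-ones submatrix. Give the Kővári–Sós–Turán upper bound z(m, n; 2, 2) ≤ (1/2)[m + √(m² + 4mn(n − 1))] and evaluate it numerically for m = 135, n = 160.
z(135, 160; 2, 2) ≤ (1/2)[135 + √(135² + 4·135·160·159)] = (1/2)[135 + √13755825] = 1921.9423

Kővári–Sós–Turán: let r_1, ..., r_135 be the row sums and z = Σ r_i the total number of 1s. Each pair of columns can share at most one row with both entries 1 (else a 2×2 all-ones block appears), so Σ_i C(r_i, 2) ≤ C(160, 2) = 12720. By convexity Σ_i C(r_i, 2) ≥ 135·C(z/135, 2) = z(z − 135)/(2·135), giving z² − 135z − 135·160·159 ≤ 0 and hence z ≤ (1/2)[135 + √(18225 + 4·3434400)] = (1/2)[135 + √13755825] ≈ (1/2)(135 + 3708.8846) = 1921.9423.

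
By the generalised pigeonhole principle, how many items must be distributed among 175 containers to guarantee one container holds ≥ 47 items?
n = (47 − 1)·175 + 1 = 8051

By the generalised pigeonhole principle, to guarantee some box contains ≥ r objects we need more than (r − 1) · k objects total. Threshold: n = (r − 1) · k + 1. With r = 47 and k = 175: n = 46 · 175 + 1 = 8050 + 1 = 8051. For n = 8050 = 46 · 175, we can put exactly 46 objects in every box, avoiding 47 in any single one — so 8051 is tight.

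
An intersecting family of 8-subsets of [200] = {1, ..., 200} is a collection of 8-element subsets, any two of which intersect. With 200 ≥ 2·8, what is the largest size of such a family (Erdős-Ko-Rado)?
max |F| = C(199, 7) = 2203959847089

The Erdős-Ko-Rado theorem states: for n ≥ 2k, an intersecting family of k-subsets of an n-element set has size at most C(n − 1, k − 1), with equality for 'star' families {A ⊆ [n] : |A| = k, i ∈ A} (fix an element i). For n = 200, k = 8: C(199, 7) = 2203959847089.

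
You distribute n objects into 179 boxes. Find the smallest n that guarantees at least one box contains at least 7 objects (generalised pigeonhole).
n = (7 − 1)·179 + 1 = 1075

By the generalised pigeonhole principle, to guarantee some box contains ≥ r objects we need more than (r − 1) · k objects total. Threshold: n = (r − 1) · k + 1. With r = 7 and k = 179: n = 6 · 179 + 1 = 1074 + 1 = 1075. For n = 1074 = 6 · 179, we can put exactly 6 objects in every box, avoiding 7 in any single one — so 1075 is tight.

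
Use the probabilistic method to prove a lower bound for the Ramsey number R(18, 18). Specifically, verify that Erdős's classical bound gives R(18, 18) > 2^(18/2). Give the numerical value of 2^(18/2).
2^(18/2) = 512; so R(18, 18) > 512

Colour each edge of K_n uniformly at random with red/blue. The expected number of monochromatic K_18 is C(n, 18) · 2 · 2^(−C(18,2)). If C(n, 18) · 2^(1 − C(18,2)) < 1, then with positive probability no monochromatic K_18 exists, so R(18, 18) > n. The standard estimate C(n, 18) ≤ n^18/18! shows this inequality holds whenever n ≤ 2^(18/2) (since 18! · 2^(C(18,2) − 1) > 2^(18^2/2) ≥ n^18). Hence R(18, 18) > 2^(18/2) = 512.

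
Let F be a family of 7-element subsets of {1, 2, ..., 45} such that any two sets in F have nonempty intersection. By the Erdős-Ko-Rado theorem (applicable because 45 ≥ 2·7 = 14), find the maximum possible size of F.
max |F| = C(44, 6) = 7059052

Erdős-Ko-Rado (1961): when n ≥ 2k, max |F| = C(n−1, k−1). The bound is attained by the star {A : i ∈ A} for any fixed i ∈ [n]. Here C(45−1, 7−1) = C(44, 6) = 7059052.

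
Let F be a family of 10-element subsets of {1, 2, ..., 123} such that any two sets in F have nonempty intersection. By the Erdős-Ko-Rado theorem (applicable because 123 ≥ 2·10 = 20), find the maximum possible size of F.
max |F| = C(122, 9) = 12196604061070

Erdős-Ko-Rado (1961): when n ≥ 2k, max |F| = C(n−1, k−1). The bound is attained by the star {A : i ∈ A} for any fixed i ∈ [n]. Here C(123−1, 10−1) = C(122, 9) = 12196604061070.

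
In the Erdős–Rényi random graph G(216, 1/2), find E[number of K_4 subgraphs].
E[# K_4] = C(216, 4) · (1/2)^C(4, 2) = 88201170 / 2^6 = 44100585/32 = 1378143.28125

For each 4-subset S of vertices (there are C(216, 4) = 88201170 such S), let X_S = 1 if S induces a K_4 (all C(4, 2) = 6 edges present). Then P(X_S = 1) = (1/2)^6 = 1/64. By linearity of expectation, E[# K_4] = C(216, 4) · (1/2)^6 = 88201170 / 64 = 44100585/32 = 1378143.28125.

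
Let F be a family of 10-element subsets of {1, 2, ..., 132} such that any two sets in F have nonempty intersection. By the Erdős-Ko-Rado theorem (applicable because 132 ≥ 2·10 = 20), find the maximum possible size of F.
max |F| = C(131, 9) = 23640810986000

Erdős-Ko-Rado (1961): when n ≥ 2k, max |F| = C(n−1, k−1). The bound is attained by the star {A : i ∈ A} for any fixed i ∈ [n]. Here C(132−1, 10−1) = C(131, 9) = 23640810986000.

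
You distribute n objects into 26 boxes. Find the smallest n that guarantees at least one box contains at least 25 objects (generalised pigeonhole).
n = (25 − 1)·26 + 1 = 625

By the generalised pigeonhole principle, to guarantee some box contains ≥ r objects we need more than (r − 1) · k objects total. Threshold: n = (r − 1) · k + 1. With r = 25 and k = 26: n = 24 · 26 + 1 = 624 + 1 = 625. For n = 624 = 24 · 26, we can put exactly 24 objects in every box, avoiding 25 in any single one — so 625 is tight.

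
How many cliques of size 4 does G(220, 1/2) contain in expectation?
E[# K_4] = C(220, 4) · (1/2)^C(4, 2) = 94966795 / 2^6 = 1483856.171875

For each 4-subset S of vertices (there are C(220, 4) = 94966795 such S), let X_S = 1 if S induces a K_4 (all C(4, 2) = 6 edges present). Then P(X_S = 1) = (1/2)^6 = 1/64. By linearity of expectation, E[# K_4] = C(220, 4) · (1/2)^6 = 94966795 / 64 = 1483856.171875.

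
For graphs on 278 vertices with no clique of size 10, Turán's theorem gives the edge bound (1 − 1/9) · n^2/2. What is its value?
Turán density bound = (8/9) · 278^2/2 = 309136/9 ≈ 34348.4444

Turán's theorem: ex(n, K_{r+1}) is achieved by the complete r-partite Turán graph T(n, r) with parts as balanced as possible, and is at most (1 − 1/r) · n^2/2. For r = 9, n = 278: the density bound is (8/9) · 77284/2 = 309136/9 ≈ 34348.4444. The integer-valued extremum is e(T(278, 9)) = 34348, which is strictly less than the density bound 309136/9 since 9 ∤ 278 (the parts of T(278, 9) cannot all be equal).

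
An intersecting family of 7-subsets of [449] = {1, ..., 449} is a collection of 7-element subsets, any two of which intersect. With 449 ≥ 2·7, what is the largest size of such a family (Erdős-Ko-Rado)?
max |F| = C(448, 6) = 10857619219552

The Erdős-Ko-Rado theorem states: for n ≥ 2k, an intersecting family of k-subsets of an n-element set has size at most C(n − 1, k − 1), with equality for 'star' families {A ⊆ [n] : |A| = k, i ∈ A} (fix an element i). For n = 449, k = 7: C(448, 6) = 10857619219552.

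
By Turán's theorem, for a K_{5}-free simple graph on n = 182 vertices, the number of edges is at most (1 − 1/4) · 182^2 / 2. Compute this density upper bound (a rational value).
Turán density bound = (3/4) · 182^2/2 = 24843/2 ≈ 12421.5

Turán's theorem: ex(n, K_{r+1}) is achieved by the complete r-partite Turán graph T(n, r) with parts as balanced as possible, and is at most (1 − 1/r) · n^2/2. For r = 4, n = 182: the density bound is (3/4) · 33124/2 = 24843/2 ≈ 12421.5. The integer-valued extremum is e(T(182, 4)) = 12421, which is strictly less than the density bound 24843/2 since 4 ∤ 182 (the parts of T(182, 4) cannot all be equal).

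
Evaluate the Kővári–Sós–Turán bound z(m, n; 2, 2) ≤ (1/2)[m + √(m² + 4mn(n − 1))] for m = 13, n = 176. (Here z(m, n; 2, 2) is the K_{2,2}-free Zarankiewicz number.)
z(13, 176; 2, 2) ≤ (1/2)[13 + √(13² + 4·13·176·175)] = (1/2)[13 + √1601769] = 639.3051

Kővári–Sós–Turán: let r_1, ..., r_13 be the row sums and z = Σ r_i the total number of 1s. Each pair of columns can share at most one row with both entries 1 (else a 2×2 all-ones block appears), so Σ_i C(r_i, 2) ≤ C(176, 2) = 15400. By convexity Σ_i C(r_i, 2) ≥ 13·C(z/13, 2) = z(z − 13)/(2·13), giving z² − 13z − 13·176·175 ≤ 0 and hence z ≤ (1/2)[13 + √(169 + 4·400400)] = (1/2)[13 + √1601769] ≈ (1/2)(13 + 1265.6101) = 639.3051.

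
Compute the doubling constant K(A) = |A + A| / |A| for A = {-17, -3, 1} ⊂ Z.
K = |A + A| / |A| = 6/3 = 2

Enumerate A + A = {a + b : a, b ∈ A}. With |A| = 3, there are |A|^2 = 9 ordered sum pairs; collecting distinct values, A + A = {-34, -20, -16, -6, -2, 2}, so |A + A| = 6. Thus K = 6/3 = 2. For comparison, the minimum possible |A + A| over all 3-element sets is 2·3 − 1 = 5 (so min K = 5/3), attained only by arithmetic progressions.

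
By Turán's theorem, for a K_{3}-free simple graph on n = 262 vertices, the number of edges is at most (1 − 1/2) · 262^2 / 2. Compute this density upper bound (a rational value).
Turán density bound = (1/2) · 262^2/2 = 17161

Turán's theorem: ex(n, K_{r+1}) is achieved by the complete r-partite Turán graph T(n, r) with parts as balanced as possible, and is at most (1 − 1/r) · n^2/2. For r = 2, n = 262: the density bound is (1/2) · 68644/2 = 17161. Since 2 ∣ 262, the Turán graph T(262, 2) has parts of equal size 131, and its edge count e(T(262, 2)) = 17161 attains the density bound exactly.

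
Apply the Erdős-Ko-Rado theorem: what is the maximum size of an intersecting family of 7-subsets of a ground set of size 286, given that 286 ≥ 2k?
max |F| = C(285, 6) = 705879547660

Erdős-Ko-Rado (1961): when n ≥ 2k, max |F| = C(n−1, k−1). The bound is attained by the star {A : i ∈ A} for any fixed i ∈ [n]. Here C(286−1, 7−1) = C(285, 6) = 705879547660.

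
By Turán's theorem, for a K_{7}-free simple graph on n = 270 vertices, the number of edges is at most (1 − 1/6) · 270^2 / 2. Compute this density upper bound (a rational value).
Turán density bound = (5/6) · 270^2/2 = 30375

Turán's theorem: ex(n, K_{r+1}) is achieved by the complete r-partite Turán graph T(n, r) with parts as balanced as possible, and is at most (1 − 1/r) · n^2/2. For r = 6, n = 270: the density bound is (5/6) · 72900/2 = 30375. Since 6 ∣ 270, the Turán graph T(270, 6) has parts of equal size 45, and its edge count e(T(270, 6)) = 30375 attains the density bound exactly.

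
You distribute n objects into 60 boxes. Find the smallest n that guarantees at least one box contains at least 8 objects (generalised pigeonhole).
n = (8 − 1)·60 + 1 = 421

By the generalised pigeonhole principle, to guarantee some box contains ≥ r objects we need more than (r − 1) · k objects total. Threshold: n = (r − 1) · k + 1. With r = 8 and k = 60: n = 7 · 60 + 1 = 420 + 1 = 421. For n = 420 = 7 · 60, we can put exactly 7 objects in every box, avoiding 8 in any single one — so 421 is tight.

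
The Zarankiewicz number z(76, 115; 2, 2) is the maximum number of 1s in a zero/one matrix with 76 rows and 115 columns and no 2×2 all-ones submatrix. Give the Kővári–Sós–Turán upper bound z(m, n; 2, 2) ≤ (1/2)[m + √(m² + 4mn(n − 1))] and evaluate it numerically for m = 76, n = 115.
z(76, 115; 2, 2) ≤ (1/2)[76 + √(76² + 4·76·115·114)] = (1/2)[76 + √3991216] = 1036.9014

Kővári–Sós–Turán: let r_1, ..., r_76 be the row sums and z = Σ r_i the total number of 1s. Each pair of columns can share at most one row with both entries 1 (else a 2×2 all-ones block appears), so Σ_i C(r_i, 2) ≤ C(115, 2) = 6555. By convexity Σ_i C(r_i, 2) ≥ 76·C(z/76, 2) = z(z − 76)/(2·76), giving z² − 76z − 76·115·114 ≤ 0 and hence z ≤ (1/2)[76 + √(5776 + 4·996360)] = (1/2)[76 + √3991216] ≈ (1/2)(76 + 1997.8028) = 1036.9014.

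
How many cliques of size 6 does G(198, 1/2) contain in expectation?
E[# K_6] = C(198, 6) · (1/2)^C(6, 2) = 77526225777 / 2^15 ≈ 2365912.651886

For each 6-subset S of vertices (there are C(198, 6) = 77526225777 such S), let X_S = 1 if S induces a K_6 (all C(6, 2) = 15 edges present). Then P(X_S = 1) = (1/2)^15 = 1/32768. By linearity of expectation, E[# K_6] = C(198, 6) · (1/2)^15 = 77526225777 / 32768 ≈ 2365912.651886.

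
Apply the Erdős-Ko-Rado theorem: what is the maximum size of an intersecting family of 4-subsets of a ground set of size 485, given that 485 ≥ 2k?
max |F| = C(484, 3) = 18779684

Erdős-Ko-Rado (1961): when n ≥ 2k, max |F| = C(n−1, k−1). The bound is attained by the star {A : i ∈ A} for any fixed i ∈ [n]. Here C(485−1, 4−1) = C(484, 3) = 18779684.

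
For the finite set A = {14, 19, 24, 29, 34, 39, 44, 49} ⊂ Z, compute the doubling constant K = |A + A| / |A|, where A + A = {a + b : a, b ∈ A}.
K = |A + A| / |A| = 15/8

Enumerate A + A = {a + b : a, b ∈ A}. With |A| = 8, there are |A|^2 = 64 ordered sum pairs; collecting distinct values, A + A = {28, 33, 38, 43, 48, 53, 58, 63, 68, 73, 78, 83, 88, 93, 98}, so |A + A| = 15. Thus K = 15/8. Here |A + A| = 2|A| − 1 = 15, the minimum possible — so K = 15/8 is minimal, which holds iff A is an arithmetic progression.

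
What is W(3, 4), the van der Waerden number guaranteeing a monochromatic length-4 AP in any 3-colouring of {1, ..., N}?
W(3, 4) = 293

This is a classical value, W(3, 4) = 293, established by combining an explicit 3-colouring of {1, ..., 292} with no monochromatic 4-AP (giving the lower bound W(3, 4) > 292) and a finite case analysis / exhaustive computer search showing every 3-colouring of {1, ..., 293} has such an AP.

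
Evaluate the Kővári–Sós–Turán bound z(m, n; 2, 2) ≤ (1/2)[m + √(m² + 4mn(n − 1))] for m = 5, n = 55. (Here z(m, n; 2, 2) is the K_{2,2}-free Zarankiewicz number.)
z(5, 55; 2, 2) ≤ (1/2)[5 + √(5² + 4·5·55·54)] = (1/2)[5 + √59425] = 124.3862

Kővári–Sós–Turán: let r_1, ..., r_5 be the row sums and z = Σ r_i the total number of 1s. Each pair of columns can share at most one row with both entries 1 (else a 2×2 all-ones block appears), so Σ_i C(r_i, 2) ≤ C(55, 2) = 1485. By convexity Σ_i C(r_i, 2) ≥ 5·C(z/5, 2) = z(z − 5)/(2·5), giving z² − 5z − 5·55·54 ≤ 0 and hence z ≤ (1/2)[5 + √(25 + 4·14850)] = (1/2)[5 + √59425] ≈ (1/2)(5 + 243.7724) = 124.3862.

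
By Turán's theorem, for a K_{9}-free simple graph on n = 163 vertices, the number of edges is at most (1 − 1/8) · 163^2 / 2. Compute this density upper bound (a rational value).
Turán density bound = (7/8) · 163^2/2 = 185983/16 ≈ 11623.9375

Turán's theorem: ex(n, K_{r+1}) is achieved by the complete r-partite Turán graph T(n, r) with parts as balanced as possible, and is at most (1 − 1/r) · n^2/2. For r = 8, n = 163: the density bound is (7/8) · 26569/2 = 185983/16 ≈ 11623.9375. The integer-valued extremum is e(T(163, 8)) = 11623, which is strictly less than the density bound 185983/16 since 8 ∤ 163 (the parts of T(163, 8) cannot all be equal).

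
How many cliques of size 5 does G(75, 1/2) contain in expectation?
E[# K_5] = C(75, 5) · (1/2)^C(5, 2) = 17259390 / 2^10 = 8629695/512 ≈ 16854.873047

For each 5-subset S of vertices (there are C(75, 5) = 17259390 such S), let X_S = 1 if S induces a K_5 (all C(5, 2) = 10 edges present). Then P(X_S = 1) = (1/2)^10 = 1/1024. By linearity of expectation, E[# K_5] = C(75, 5) · (1/2)^10 = 17259390 / 1024 = 8629695/512 ≈ 16854.873047.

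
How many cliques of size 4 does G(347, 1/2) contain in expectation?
E[# K_4] = C(347, 4) · (1/2)^C(4, 2) = 593706590 / 2^6 = 296853295/32 = 9276665.46875

For each 4-subset S of vertices (there are C(347, 4) = 593706590 such S), let X_S = 1 if S induces a K_4 (all C(4, 2) = 6 edges present). Then P(X_S = 1) = (1/2)^6 = 1/64. By linearity of expectation, E[# K_4] = C(347, 4) · (1/2)^6 = 593706590 / 64 = 296853295/32 = 9276665.46875.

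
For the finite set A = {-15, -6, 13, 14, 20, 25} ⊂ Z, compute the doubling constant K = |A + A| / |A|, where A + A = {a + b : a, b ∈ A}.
K = |A + A| / |A| = 21/6 = 7/2

Enumerate A + A = {a + b : a, b ∈ A}. With |A| = 6, there are |A|^2 = 36 ordered sum pairs; collecting distinct values, A + A = {-30, -21, -12, -2, -1, 5, 7, 8, 10, 14, 19, 26, 27, 28, 33, 34, 38, 39, 40, 45, 50}, so |A + A| = 21. Thus K = 21/6 = 7/2. For comparison, the minimum possible |A + A| over all 6-element sets is 2·6 − 1 = 11 (so min K = 11/6), attained only by arithmetic progressions.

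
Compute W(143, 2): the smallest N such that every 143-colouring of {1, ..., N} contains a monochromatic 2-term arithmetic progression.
W(143, 2) = 143 + 1 = 144

A 2-term AP is any pair of integers, so a monochromatic 2-AP exists iff some colour is used at least twice. With 143 colours, the colouring i ↦ i on {1, ..., 143} uses each colour once, avoiding any monochromatic pair, so W(143, 2) > 143. For {1, ..., 144}, pigeonhole forces two integers of the same colour, which form a monochromatic 2-AP. Hence W(143, 2) = 144.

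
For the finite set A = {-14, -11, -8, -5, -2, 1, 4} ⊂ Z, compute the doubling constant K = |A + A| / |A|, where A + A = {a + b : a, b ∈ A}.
K = |A + A| / |A| = 13/7

Enumerate A + A = {a + b : a, b ∈ A}. With |A| = 7, there are |A|^2 = 49 ordered sum pairs; collecting distinct values, A + A = {-28, -25, -22, -19, -16, -13, -10, -7, -4, -1, 2, 5, 8}, so |A + A| = 13. Thus K = 13/7. Here |A + A| = 2|A| − 1 = 13, the minimum possible — so K = 13/7 is minimal, which holds iff A is an arithmetic progression.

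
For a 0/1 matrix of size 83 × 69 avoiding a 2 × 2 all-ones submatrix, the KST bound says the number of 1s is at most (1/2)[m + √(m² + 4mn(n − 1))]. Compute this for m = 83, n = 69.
z(83, 69; 2, 2) ≤ (1/2)[83 + √(83² + 4·83·69·68)] = (1/2)[83 + √1564633] = 666.9265

Kővári–Sós–Turán: let r_1, ..., r_83 be the row sums and z = Σ r_i the total number of 1s. Each pair of columns can share at most one row with both entries 1 (else a 2×2 all-ones block appears), so Σ_i C(r_i, 2) ≤ C(69, 2) = 2346. By convexity Σ_i C(r_i, 2) ≥ 83·C(z/83, 2) = z(z − 83)/(2·83), giving z² − 83z − 83·69·68 ≤ 0 and hence z ≤ (1/2)[83 + √(6889 + 4·389436)] = (1/2)[83 + √1564633] ≈ (1/2)(83 + 1250.8529) = 666.9265.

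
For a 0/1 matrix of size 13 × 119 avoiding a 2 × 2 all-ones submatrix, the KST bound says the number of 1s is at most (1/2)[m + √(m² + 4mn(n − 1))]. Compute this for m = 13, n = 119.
z(13, 119; 2, 2) ≤ (1/2)[13 + √(13² + 4·13·119·118)] = (1/2)[13 + √730353] = 433.8035

Kővári–Sós–Turán: let r_1, ..., r_13 be the row sums and z = Σ r_i the total number of 1s. Each pair of columns can share at most one row with both entries 1 (else a 2×2 all-ones block appears), so Σ_i C(r_i, 2) ≤ C(119, 2) = 7021. By convexity Σ_i C(r_i, 2) ≥ 13·C(z/13, 2) = z(z − 13)/(2·13), giving z² − 13z − 13·119·118 ≤ 0 and hence z ≤ (1/2)[13 + √(169 + 4·182546)] = (1/2)[13 + √730353] ≈ (1/2)(13 + 854.6069) = 433.8035.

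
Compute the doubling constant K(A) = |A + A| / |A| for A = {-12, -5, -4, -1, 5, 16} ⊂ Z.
K = |A + A| / |A| = 20/6 = 10/3

Enumerate A + A = {a + b : a, b ∈ A}. With |A| = 6, there are |A|^2 = 36 ordered sum pairs; collecting distinct values, A + A = {-24, -17, -16, -13, -10, -9, -8, -7, -6, -5, -2, 0, 1, 4, 10, 11, 12, 15, 21, 32}, so |A + A| = 20. Thus K = 20/6 = 10/3. For comparison, the minimum possible |A + A| over all 6-element sets is 2·6 − 1 = 11 (so min K = 11/6), attained only by arithmetic progressions.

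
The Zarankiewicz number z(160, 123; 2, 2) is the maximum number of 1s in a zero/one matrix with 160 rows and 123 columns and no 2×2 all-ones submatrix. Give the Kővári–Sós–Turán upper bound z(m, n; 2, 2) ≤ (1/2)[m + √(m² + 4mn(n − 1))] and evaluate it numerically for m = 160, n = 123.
z(160, 123; 2, 2) ≤ (1/2)[160 + √(160² + 4·160·123·122)] = (1/2)[160 + √9629440] = 1631.5669

Kővári–Sós–Turán: let r_1, ..., r_160 be the row sums and z = Σ r_i the total number of 1s. Each pair of columns can share at most one row with both entries 1 (else a 2×2 all-ones block appears), so Σ_i C(r_i, 2) ≤ C(123, 2) = 7503. By convexity Σ_i C(r_i, 2) ≥ 160·C(z/160, 2) = z(z − 160)/(2·160), giving z² − 160z − 160·123·122 ≤ 0 and hence z ≤ (1/2)[160 + √(25600 + 4·2400960)] = (1/2)[160 + √9629440] ≈ (1/2)(160 + 3103.1339) = 1631.5669.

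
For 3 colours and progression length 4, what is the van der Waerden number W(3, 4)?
W(3, 4) = 293

This is a classical value, W(3, 4) = 293, established by combining an explicit 3-colouring of {1, ..., 292} with no monochromatic 4-AP (giving the lower bound W(3, 4) > 292) and a finite case analysis / exhaustive computer search showing every 3-colouring of {1, ..., 293} has such an AP.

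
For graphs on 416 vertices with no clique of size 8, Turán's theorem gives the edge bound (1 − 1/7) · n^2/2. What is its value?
Turán density bound = (6/7) · 416^2/2 = 519168/7 ≈ 74166.8571

Turán's theorem: ex(n, K_{r+1}) is achieved by the complete r-partite Turán graph T(n, r) with parts as balanced as possible, and is at most (1 − 1/r) · n^2/2. For r = 7, n = 416: the density bound is (6/7) · 173056/2 = 519168/7 ≈ 74166.8571. The integer-valued extremum is e(T(416, 7)) = 74166, which is strictly less than the density bound 519168/7 since 7 ∤ 416 (the parts of T(416, 7) cannot all be equal).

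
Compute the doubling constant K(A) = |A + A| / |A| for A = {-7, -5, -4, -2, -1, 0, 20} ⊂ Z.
K = |A + A| / |A| = 21/7 = 3

Enumerate A + A = {a + b : a, b ∈ A}. With |A| = 7, there are |A|^2 = 49 ordered sum pairs; collecting distinct values, A + A = {-14, -12, -11, -10, -9, -8, -7, -6, -5, -4, -3, -2, -1, 0, 13, 15, 16, 18, 19, 20, 40}, so |A + A| = 21. Thus K = 21/7 = 3. For comparison, the minimum possible |A + A| over all 7-element sets is 2·7 − 1 = 13 (so min K = 13/7), attained only by arithmetic progressions.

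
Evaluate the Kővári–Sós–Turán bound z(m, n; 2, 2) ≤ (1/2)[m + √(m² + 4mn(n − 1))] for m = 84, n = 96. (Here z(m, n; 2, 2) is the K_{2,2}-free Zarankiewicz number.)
z(84, 96; 2, 2) ≤ (1/2)[84 + √(84² + 4·84·96·95)] = (1/2)[84 + √3071376] = 918.2671

Kővári–Sós–Turán: let r_1, ..., r_84 be the row sums and z = Σ r_i the total number of 1s. Each pair of columns can share at most one row with both entries 1 (else a 2×2 all-ones block appears), so Σ_i C(r_i, 2) ≤ C(96, 2) = 4560. By convexity Σ_i C(r_i, 2) ≥ 84·C(z/84, 2) = z(z − 84)/(2·84), giving z² − 84z − 84·96·95 ≤ 0 and hence z ≤ (1/2)[84 + √(7056 + 4·766080)] = (1/2)[84 + √3071376] ≈ (1/2)(84 + 1752.5342) = 918.2671.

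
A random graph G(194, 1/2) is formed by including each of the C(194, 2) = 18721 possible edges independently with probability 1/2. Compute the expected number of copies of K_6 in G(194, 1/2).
E[# K_6] = C(194, 6) · (1/2)^C(6, 2) = 68482017072 / 2^15 = 4280126067/2048 ≈ 2089905.306152

For each 6-subset S of vertices (there are C(194, 6) = 68482017072 such S), let X_S = 1 if S induces a K_6 (all C(6, 2) = 15 edges present). Then P(X_S = 1) = (1/2)^15 = 1/32768. By linearity of expectation, E[# K_6] = C(194, 6) · (1/2)^15 = 68482017072 / 32768 = 4280126067/2048 ≈ 2089905.306152.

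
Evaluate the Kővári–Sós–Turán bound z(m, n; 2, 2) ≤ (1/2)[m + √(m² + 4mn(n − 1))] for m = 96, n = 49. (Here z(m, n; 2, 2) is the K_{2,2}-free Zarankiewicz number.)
z(96, 49; 2, 2) ≤ (1/2)[96 + √(96² + 4·96·49·48)] = (1/2)[96 + √912384] = 525.594

Kővári–Sós–Turán: let r_1, ..., r_96 be the row sums and z = Σ r_i the total number of 1s. Each pair of columns can share at most one row with both entries 1 (else a 2×2 all-ones block appears), so Σ_i C(r_i, 2) ≤ C(49, 2) = 1176. By convexity Σ_i C(r_i, 2) ≥ 96·C(z/96, 2) = z(z − 96)/(2·96), giving z² − 96z − 96·49·48 ≤ 0 and hence z ≤ (1/2)[96 + √(9216 + 4·225792)] = (1/2)[96 + √912384] ≈ (1/2)(96 + 955.1879) = 525.594.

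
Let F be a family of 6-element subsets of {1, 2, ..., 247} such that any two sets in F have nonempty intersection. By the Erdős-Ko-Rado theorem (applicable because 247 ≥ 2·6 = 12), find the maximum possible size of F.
max |F| = C(246, 5) = 7206616494

Erdős-Ko-Rado (1961): when n ≥ 2k, max |F| = C(n−1, k−1). The bound is attained by the star {A : i ∈ A} for any fixed i ∈ [n]. Here C(247−1, 6−1) = C(246, 5) = 7206616494.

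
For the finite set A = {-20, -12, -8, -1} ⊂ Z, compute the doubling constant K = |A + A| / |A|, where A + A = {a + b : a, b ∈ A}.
K = |A + A| / |A| = 10/4 = 5/2

Enumerate A + A = {a + b : a, b ∈ A}. With |A| = 4, there are |A|^2 = 16 ordered sum pairs; collecting distinct values, A + A = {-40, -32, -28, -24, -21, -20, -16, -13, -9, -2}, so |A + A| = 10. Thus K = 10/4 = 5/2. For comparison, the minimum possible |A + A| over all 4-element sets is 2·4 − 1 = 7 (so min K = 7/4), attained only by arithmetic progressions.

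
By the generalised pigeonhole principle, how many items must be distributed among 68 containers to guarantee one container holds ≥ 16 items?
n = (16 − 1)·68 + 1 = 1021

By the generalised pigeonhole principle, to guarantee some box contains ≥ r objects we need more than (r − 1) · k objects total. Threshold: n = (r − 1) · k + 1. With r = 16 and k = 68: n = 15 · 68 + 1 = 1020 + 1 = 1021. For n = 1020 = 15 · 68, we can put exactly 15 objects in every box, avoiding 16 in any single one — so 1021 is tight.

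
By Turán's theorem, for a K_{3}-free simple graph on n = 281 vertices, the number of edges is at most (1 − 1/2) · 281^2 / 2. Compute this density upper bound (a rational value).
Turán density bound = (1/2) · 281^2/2 = 78961/4 ≈ 19740.25

Turán's theorem: ex(n, K_{r+1}) is achieved by the complete r-partite Turán graph T(n, r) with parts as balanced as possible, and is at most (1 − 1/r) · n^2/2. For r = 2, n = 281: the density bound is (1/2) · 78961/2 = 78961/4 ≈ 19740.25. The integer-valued extremum is e(T(281, 2)) = 19740, which is strictly less than the density bound 78961/4 since 2 ∤ 281 (the parts of T(281, 2) cannot all be equal).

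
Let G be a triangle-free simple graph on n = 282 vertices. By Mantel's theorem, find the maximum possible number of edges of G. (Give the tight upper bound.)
ex(282, K_3) = ⌊282^2/4⌋ = 19881

Mantel (1907): a triangle-free graph on n vertices has at most ⌊n^2/4⌋ edges, with equality for the complete bipartite graph K_{⌊n/2⌋, ⌈n/2⌉}. For n = 282: ⌊282^2/4⌋ = ⌊79524/4⌋ = 19881. The extremal graph is K_{141, 141}, which has 141·141 = 19881 edges.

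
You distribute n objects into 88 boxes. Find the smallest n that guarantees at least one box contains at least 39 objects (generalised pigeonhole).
n = (39 − 1)·88 + 1 = 3345

By the generalised pigeonhole principle, to guarantee some box contains ≥ r objects we need more than (r − 1) · k objects total. Threshold: n = (r − 1) · k + 1. With r = 39 and k = 88: n = 38 · 88 + 1 = 3344 + 1 = 3345. For n = 3344 = 38 · 88, we can put exactly 38 objects in every box, avoiding 39 in any single one — so 3345 is tight.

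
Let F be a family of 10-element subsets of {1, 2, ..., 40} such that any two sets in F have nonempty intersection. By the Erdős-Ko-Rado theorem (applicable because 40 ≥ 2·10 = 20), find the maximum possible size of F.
max |F| = C(39, 9) = 211915132

Erdős-Ko-Rado (1961): when n ≥ 2k, max |F| = C(n−1, k−1). The bound is attained by the star {A : i ∈ A} for any fixed i ∈ [n]. Here C(40−1, 10−1) = C(39, 9) = 211915132.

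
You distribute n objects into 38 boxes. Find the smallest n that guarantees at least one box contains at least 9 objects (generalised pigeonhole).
n = (9 − 1)·38 + 1 = 305

By the generalised pigeonhole principle, to guarantee some box contains ≥ r objects we need more than (r − 1) · k objects total. Threshold: n = (r − 1) · k + 1. With r = 9 and k = 38: n = 8 · 38 + 1 = 304 + 1 = 305. For n = 304 = 8 · 38, we can put exactly 8 objects in every box, avoiding 9 in any single one — so 305 is tight.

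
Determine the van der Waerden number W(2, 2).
W(2, 2) = 2 + 1 = 3

A 2-term AP is any pair of integers, so a monochromatic 2-AP exists iff some colour is used at least twice. With 2 colours, the colouring i ↦ i on {1, ..., 2} uses each colour once, avoiding any monochromatic pair, so W(2, 2) > 2. For {1, ..., 3}, pigeonhole forces two integers of the same colour, which form a monochromatic 2-AP. Hence W(2, 2) = 3.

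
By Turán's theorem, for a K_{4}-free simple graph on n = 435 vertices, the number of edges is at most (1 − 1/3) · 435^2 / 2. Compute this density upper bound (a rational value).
Turán density bound = (2/3) · 435^2/2 = 63075

Turán's theorem: ex(n, K_{r+1}) is achieved by the complete r-partite Turán graph T(n, r) with parts as balanced as possible, and is at most (1 − 1/r) · n^2/2. For r = 3, n = 435: the density bound is (2/3) · 189225/2 = 63075. Since 3 ∣ 435, the Turán graph T(435, 3) has parts of equal size 145, and its edge count e(T(435, 3)) = 63075 attains the density bound exactly.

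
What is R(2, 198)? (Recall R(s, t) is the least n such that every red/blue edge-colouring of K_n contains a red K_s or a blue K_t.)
R(2, 198) = 198

R(2, k) = k for all k ≥ 2: in a 2-colouring of K_k, either some edge is red (a red K_2) or all edges are blue (a blue K_k). And K_{197} coloured all-blue has no blue K_198, so R(2, 198) > 197. Hence R(2, 198) = 198.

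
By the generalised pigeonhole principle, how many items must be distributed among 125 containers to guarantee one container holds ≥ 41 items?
n = (41 − 1)·125 + 1 = 5001

By the generalised pigeonhole principle, to guarantee some box contains ≥ r objects we need more than (r − 1) · k objects total. Threshold: n = (r − 1) · k + 1. With r = 41 and k = 125: n = 40 · 125 + 1 = 5000 + 1 = 5001. For n = 5000 = 40 · 125, we can put exactly 40 objects in every box, avoiding 41 in any single one — so 5001 is tight.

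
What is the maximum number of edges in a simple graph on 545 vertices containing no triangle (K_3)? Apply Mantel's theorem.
ex(545, K_3) = ⌊545^2/4⌋ = 74256

Mantel (1907): a triangle-free graph on n vertices has at most ⌊n^2/4⌋ edges, with equality for the complete bipartite graph K_{⌊n/2⌋, ⌈n/2⌉}. For n = 545: ⌊545^2/4⌋ = ⌊297025/4⌋ = 74256. The extremal graph is K_{272, 273}, which has 272·273 = 74256 edges.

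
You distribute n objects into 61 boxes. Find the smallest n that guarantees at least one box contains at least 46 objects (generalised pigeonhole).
n = (46 − 1)·61 + 1 = 2746

By the generalised pigeonhole principle, to guarantee some box contains ≥ r objects we need more than (r − 1) · k objects total. Threshold: n = (r − 1) · k + 1. With r = 46 and k = 61: n = 45 · 61 + 1 = 2745 + 1 = 2746. For n = 2745 = 45 · 61, we can put exactly 45 objects in every box, avoiding 46 in any single one — so 2746 is tight.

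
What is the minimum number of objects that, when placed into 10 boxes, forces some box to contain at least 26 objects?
n = (26 − 1)·10 + 1 = 251

By the generalised pigeonhole principle, to guarantee some box contains ≥ r objects we need more than (r − 1) · k objects total. Threshold: n = (r − 1) · k + 1. With r = 26 and k = 10: n = 25 · 10 + 1 = 250 + 1 = 251. For n = 250 = 25 · 10, we can put exactly 25 objects in every box, avoiding 26 in any single one — so 251 is tight.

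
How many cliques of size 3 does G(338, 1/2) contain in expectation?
E[# K_3] = C(338, 3) · (1/2)^C(3, 2) = 6378736 / 2^3 = 797342

For each 3-subset S of vertices (there are C(338, 3) = 6378736 such S), let X_S = 1 if S induces a K_3 (all C(3, 2) = 3 edges present). Then P(X_S = 1) = (1/2)^3 = 1/8. By linearity of expectation, E[# K_3] = C(338, 3) · (1/2)^3 = 6378736 / 8 = 797342.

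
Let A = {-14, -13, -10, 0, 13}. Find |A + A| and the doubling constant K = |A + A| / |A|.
K = |A + A| / |A| = 14/5

Enumerate A + A = {a + b : a, b ∈ A}. With |A| = 5, there are |A|^2 = 25 ordered sum pairs; collecting distinct values, A + A = {-28, -27, -26, -24, -23, -20, -14, -13, -10, -1, 0, 3, 13, 26}, so |A + A| = 14. Thus K = 14/5. For comparison, the minimum possible |A + A| over all 5-element sets is 2·5 − 1 = 9 (so min K = 9/5), attained only by arithmetic progressions.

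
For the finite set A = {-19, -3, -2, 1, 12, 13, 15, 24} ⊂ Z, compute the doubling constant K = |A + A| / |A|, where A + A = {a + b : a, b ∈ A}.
K = |A + A| / |A| = 31/8

Enumerate A + A = {a + b : a, b ∈ A}. With |A| = 8, there are |A|^2 = 64 ordered sum pairs; collecting distinct values, A + A = {-38, -22, -21, -18, -7, -6, -5, -4, -2, -1, 2, 5, 9, 10, 11, 12, 13, 14, 16, 21, 22, 24, 25, 26, 27, 28, 30, 36, 37, 39, 48}, so |A + A| = 31. Thus K = 31/8. For comparison, the minimum possible |A + A| over all 8-element sets is 2·8 − 1 = 15 (so min K = 15/8), attained only by arithmetic progressions.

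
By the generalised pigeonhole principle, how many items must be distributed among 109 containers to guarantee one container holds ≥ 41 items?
n = (41 − 1)·109 + 1 = 4361

By the generalised pigeonhole principle, to guarantee some box contains ≥ r objects we need more than (r − 1) · k objects total. Threshold: n = (r − 1) · k + 1. With r = 41 and k = 109: n = 40 · 109 + 1 = 4360 + 1 = 4361. For n = 4360 = 40 · 109, we can put exactly 40 objects in every box, avoiding 41 in any single one — so 4361 is tight.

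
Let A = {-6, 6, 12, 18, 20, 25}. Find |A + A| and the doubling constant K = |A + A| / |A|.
K = |A + A| / |A| = 19/6

Enumerate A + A = {a + b : a, b ∈ A}. With |A| = 6, there are |A|^2 = 36 ordered sum pairs; collecting distinct values, A + A = {-12, 0, 6, 12, 14, 18, 19, 24, 26, 30, 31, 32, 36, 37, 38, 40, 43, 45, 50}, so |A + A| = 19. Thus K = 19/6. For comparison, the minimum possible |A + A| over all 6-element sets is 2·6 − 1 = 11 (so min K = 11/6), attained only by arithmetic progressions.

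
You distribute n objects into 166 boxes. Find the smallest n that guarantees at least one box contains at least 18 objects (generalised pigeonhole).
n = (18 − 1)·166 + 1 = 2823

By the generalised pigeonhole principle, to guarantee some box contains ≥ r objects we need more than (r − 1) · k objects total. Threshold: n = (r − 1) · k + 1. With r = 18 and k = 166: n = 17 · 166 + 1 = 2822 + 1 = 2823. For n = 2822 = 17 · 166, we can put exactly 17 objects in every box, avoiding 18 in any single one — so 2823 is tight.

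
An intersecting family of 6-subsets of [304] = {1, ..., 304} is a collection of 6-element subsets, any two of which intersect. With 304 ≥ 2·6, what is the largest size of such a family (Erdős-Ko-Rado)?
max |F| = C(303, 5) = 20588621235

Erdős-Ko-Rado (1961): when n ≥ 2k, max |F| = C(n−1, k−1). The bound is attained by the star {A : i ∈ A} for any fixed i ∈ [n]. Here C(304−1, 6−1) = C(303, 5) = 20588621235.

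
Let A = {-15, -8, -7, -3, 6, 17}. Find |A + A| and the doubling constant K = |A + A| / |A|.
K = |A + A| / |A| = 21/6 = 7/2

Enumerate A + A = {a + b : a, b ∈ A}. With |A| = 6, there are |A|^2 = 36 ordered sum pairs; collecting distinct values, A + A = {-30, -23, -22, -18, -16, -15, -14, -11, -10, -9, -6, -2, -1, 2, 3, 9, 10, 12, 14, 23, 34}, so |A + A| = 21. Thus K = 21/6 = 7/2. For comparison, the minimum possible |A + A| over all 6-element sets is 2·6 − 1 = 11 (so min K = 11/6), attained only by arithmetic progressions.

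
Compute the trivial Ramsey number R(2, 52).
R(2, 52) = 52

R(2, k) = k for all k ≥ 2: in a 2-colouring of K_k, either some edge is red (a red K_2) or all edges are blue (a blue K_k). And K_{51} coloured all-blue has no blue K_52, so R(2, 52) > 51. Hence R(2, 52) = 52.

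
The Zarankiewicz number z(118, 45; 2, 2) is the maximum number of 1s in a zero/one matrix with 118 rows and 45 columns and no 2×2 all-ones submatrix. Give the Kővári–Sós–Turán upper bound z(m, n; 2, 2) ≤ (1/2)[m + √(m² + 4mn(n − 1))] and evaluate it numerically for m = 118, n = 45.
z(118, 45; 2, 2) ≤ (1/2)[118 + √(118² + 4·118·45·44)] = (1/2)[118 + √948484] = 545.9507

Kővári–Sós–Turán: let r_1, ..., r_118 be the row sums and z = Σ r_i the total number of 1s. Each pair of columns can share at most one row with both entries 1 (else a 2×2 all-ones block appears), so Σ_i C(r_i, 2) ≤ C(45, 2) = 990. By convexity Σ_i C(r_i, 2) ≥ 118·C(z/118, 2) = z(z − 118)/(2·118), giving z² − 118z − 118·45·44 ≤ 0 and hence z ≤ (1/2)[118 + √(13924 + 4·233640)] = (1/2)[118 + √948484] ≈ (1/2)(118 + 973.9014) = 545.9507.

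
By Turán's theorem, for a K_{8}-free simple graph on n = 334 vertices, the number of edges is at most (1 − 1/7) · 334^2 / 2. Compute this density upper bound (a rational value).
Turán density bound = (6/7) · 334^2/2 = 334668/7 ≈ 47809.7143

Turán's theorem: ex(n, K_{r+1}) is achieved by the complete r-partite Turán graph T(n, r) with parts as balanced as possible, and is at most (1 − 1/r) · n^2/2. For r = 7, n = 334: the density bound is (6/7) · 111556/2 = 334668/7 ≈ 47809.7143. The integer-valued extremum is e(T(334, 7)) = 47809, which is strictly less than the density bound 334668/7 since 7 ∤ 334 (the parts of T(334, 7) cannot all be equal).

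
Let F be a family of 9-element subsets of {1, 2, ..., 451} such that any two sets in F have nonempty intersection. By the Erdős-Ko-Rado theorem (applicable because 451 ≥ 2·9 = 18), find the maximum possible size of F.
max |F| = C(450, 8) = 39174677916258600

The Erdős-Ko-Rado theorem states: for n ≥ 2k, an intersecting family of k-subsets of an n-element set has size at most C(n − 1, k − 1), with equality for 'star' families {A ⊆ [n] : |A| = k, i ∈ A} (fix an element i). For n = 451, k = 9: C(450, 8) = 39174677916258600.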